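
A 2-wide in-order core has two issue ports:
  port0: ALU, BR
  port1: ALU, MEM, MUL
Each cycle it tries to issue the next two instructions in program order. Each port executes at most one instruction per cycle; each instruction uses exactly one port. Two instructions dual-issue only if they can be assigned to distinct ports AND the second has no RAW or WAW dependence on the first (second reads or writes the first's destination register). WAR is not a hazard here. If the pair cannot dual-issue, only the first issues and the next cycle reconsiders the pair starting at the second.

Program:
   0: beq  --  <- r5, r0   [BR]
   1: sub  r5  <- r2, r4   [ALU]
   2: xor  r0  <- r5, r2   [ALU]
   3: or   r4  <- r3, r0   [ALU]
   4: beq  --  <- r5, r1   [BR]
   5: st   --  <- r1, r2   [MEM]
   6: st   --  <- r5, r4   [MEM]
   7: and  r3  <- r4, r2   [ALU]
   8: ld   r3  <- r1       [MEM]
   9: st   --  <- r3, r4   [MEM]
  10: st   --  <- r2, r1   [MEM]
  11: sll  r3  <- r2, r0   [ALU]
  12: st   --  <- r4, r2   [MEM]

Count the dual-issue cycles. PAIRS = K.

  cy0 -> i0&i1 (beq.BR;sub.ALU) dual
  cy1 -> i2 (xor.ALU) RAW r0
  cy2 -> i3&i4 (or.ALU;beq.BR) dual
  cy3 -> i5 (st.MEM) no-port MEM/MEM
  cy4 -> i6&i7 (st.MEM;and.ALU) dual
  cy5 -> i8 (ld.MEM) no-port MEM/MEM
  cy6 -> i9 (st.MEM) no-port MEM/MEM
  cy7 -> i10&i11 (st.MEM;sll.ALU) dual
  cy8 -> i12 (st.MEM) tail

PAIRS = 4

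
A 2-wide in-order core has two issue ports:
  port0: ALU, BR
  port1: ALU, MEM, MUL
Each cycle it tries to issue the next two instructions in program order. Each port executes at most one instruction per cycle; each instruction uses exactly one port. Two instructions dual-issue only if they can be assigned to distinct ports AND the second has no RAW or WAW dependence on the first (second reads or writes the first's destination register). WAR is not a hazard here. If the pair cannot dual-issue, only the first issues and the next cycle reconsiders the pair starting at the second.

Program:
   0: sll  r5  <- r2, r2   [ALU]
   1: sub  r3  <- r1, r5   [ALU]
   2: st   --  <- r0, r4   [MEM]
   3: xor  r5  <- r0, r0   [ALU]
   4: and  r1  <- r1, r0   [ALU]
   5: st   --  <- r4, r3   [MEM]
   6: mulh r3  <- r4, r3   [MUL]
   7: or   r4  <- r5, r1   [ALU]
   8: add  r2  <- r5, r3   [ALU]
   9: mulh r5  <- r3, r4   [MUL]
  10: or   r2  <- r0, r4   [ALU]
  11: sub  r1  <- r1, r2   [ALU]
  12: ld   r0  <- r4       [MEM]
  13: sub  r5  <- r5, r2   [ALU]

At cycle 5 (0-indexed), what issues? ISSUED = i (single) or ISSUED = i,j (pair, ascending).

  cy0 -> i0 (sll.ALU) RAW r5
  cy1 -> i1+i2 (sub.ALU/st.MEM) 2-wide
  cy2 -> i3+i4 (xor.ALU/and.ALU) 2-wide
  cy3 -> i5 (st.MEM) no-port MEM/MUL
  cy4 -> i6+i7 (mulh.MUL/or.ALU) 2-wide
  cy5 -> i8+i9 (add.ALU/mulh.MUL) 2-wide
  cy6 -> i10 (or.ALU) RAW r2
  cy7 -> i11+i12 (sub.ALU/ld.MEM) 2-wide
  cy8 -> i13 (sub.ALU) tail

ISSUED = 8,9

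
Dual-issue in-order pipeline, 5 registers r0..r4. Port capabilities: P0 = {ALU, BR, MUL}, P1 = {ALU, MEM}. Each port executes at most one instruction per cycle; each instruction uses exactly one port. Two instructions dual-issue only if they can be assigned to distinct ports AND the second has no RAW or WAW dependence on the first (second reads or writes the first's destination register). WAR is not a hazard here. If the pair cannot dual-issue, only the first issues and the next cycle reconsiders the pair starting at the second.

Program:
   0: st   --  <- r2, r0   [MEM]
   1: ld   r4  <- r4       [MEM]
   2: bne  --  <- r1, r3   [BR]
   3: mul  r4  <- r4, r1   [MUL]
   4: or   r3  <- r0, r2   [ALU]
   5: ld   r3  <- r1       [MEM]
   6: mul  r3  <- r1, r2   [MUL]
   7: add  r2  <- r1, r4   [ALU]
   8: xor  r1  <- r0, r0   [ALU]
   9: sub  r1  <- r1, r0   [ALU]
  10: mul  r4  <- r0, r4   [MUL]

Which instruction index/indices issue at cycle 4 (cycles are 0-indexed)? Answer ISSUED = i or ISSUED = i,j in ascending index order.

ISSUED = 6,7

t=0 i0:st.MEM ; no-port MEM/MEM
t=1 i1+i2:ld.MEM;bne.BR ; dual
t=2 i3+i4:mul.MUL;or.ALU ; dual
t=3 i5:ld.MEM ; WAW r3
t=4 i6+i7:mul.MUL;add.ALU ; dual
t=5 i8:xor.ALU ; RAW+WAW r1
t=6 i9+i10:sub.ALU;mul.MUL ; dual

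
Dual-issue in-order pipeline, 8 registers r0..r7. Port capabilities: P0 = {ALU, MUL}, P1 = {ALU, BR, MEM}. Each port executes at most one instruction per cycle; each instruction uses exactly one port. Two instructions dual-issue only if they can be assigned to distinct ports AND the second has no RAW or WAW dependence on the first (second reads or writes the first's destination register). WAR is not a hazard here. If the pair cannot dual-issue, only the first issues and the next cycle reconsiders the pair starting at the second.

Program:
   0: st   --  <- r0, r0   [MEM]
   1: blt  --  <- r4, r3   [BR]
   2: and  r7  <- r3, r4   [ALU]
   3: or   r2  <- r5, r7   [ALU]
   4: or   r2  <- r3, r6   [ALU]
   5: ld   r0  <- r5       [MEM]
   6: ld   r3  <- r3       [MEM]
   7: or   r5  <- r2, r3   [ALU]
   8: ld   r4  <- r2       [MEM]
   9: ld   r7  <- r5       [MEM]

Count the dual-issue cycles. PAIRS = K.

PAIRS = 3

[0] i0  st.MEM  -- no-port MEM/BR
[1] i1&i2  blt.BR;and.ALU  -- 2-wide
[2] i3  or.ALU  -- WAW r2
[3] i4&i5  or.ALU;ld.MEM  -- 2-wide
[4] i6  ld.MEM  -- RAW r3
[5] i7&i8  or.ALU;ld.MEM  -- 2-wide
[6] i9  ld.MEM  -- tail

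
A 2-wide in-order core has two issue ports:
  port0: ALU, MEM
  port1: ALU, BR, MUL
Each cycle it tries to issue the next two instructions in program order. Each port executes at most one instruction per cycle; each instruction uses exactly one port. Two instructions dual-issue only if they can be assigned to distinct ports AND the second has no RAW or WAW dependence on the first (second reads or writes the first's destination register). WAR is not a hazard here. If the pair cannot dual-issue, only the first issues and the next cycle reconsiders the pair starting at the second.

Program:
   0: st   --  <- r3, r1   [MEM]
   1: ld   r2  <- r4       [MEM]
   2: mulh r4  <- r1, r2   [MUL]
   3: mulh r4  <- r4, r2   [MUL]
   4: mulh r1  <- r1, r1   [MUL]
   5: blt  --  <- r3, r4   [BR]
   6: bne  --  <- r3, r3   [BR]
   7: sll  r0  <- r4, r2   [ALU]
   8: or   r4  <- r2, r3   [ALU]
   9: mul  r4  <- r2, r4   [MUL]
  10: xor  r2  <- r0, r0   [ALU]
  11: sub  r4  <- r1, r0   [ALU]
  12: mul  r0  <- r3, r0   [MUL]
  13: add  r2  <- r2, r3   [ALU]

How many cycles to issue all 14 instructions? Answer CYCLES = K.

#0 head=0: st i0 no-port MEM/MEM
#1 head=1: ld i1 RAW r2
#2 head=2: mulh i2 no-port MUL/MUL
#3 head=3: mulh i3 no-port MUL/MUL
#4 head=4: mulh i4 no-port MUL/BR
#5 head=5: blt i5 no-port BR/BR
#6 head=6: bne+sll i6,i7 pair
#7 head=8: or i8 RAW+WAW r4
#8 head=9: mul+xor i9,i10 pair
#9 head=11: sub+mul i11,i12 pair
#10 head=13: add i13 tail

CYCLES = 11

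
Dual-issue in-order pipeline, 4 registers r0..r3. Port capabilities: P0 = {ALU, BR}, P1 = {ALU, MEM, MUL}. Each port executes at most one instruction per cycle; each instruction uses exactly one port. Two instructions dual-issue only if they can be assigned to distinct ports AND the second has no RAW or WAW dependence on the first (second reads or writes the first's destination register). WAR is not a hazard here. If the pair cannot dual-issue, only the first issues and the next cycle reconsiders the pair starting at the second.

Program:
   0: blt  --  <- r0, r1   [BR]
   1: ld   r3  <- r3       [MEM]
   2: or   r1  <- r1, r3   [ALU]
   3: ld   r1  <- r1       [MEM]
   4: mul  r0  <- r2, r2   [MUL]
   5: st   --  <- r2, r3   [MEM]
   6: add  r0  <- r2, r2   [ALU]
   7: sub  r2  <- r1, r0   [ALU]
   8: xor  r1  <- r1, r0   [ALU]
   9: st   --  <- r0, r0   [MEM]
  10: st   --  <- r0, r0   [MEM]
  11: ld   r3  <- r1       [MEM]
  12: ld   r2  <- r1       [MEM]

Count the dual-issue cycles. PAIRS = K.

PAIRS = 3

  cy0 -> i0,i1 (blt ld) dual
  cy1 -> i2 (or) RAW+WAW r1
  cy2 -> i3 (ld) no-port MEM/MUL
  cy3 -> i4 (mul) no-port MUL/MEM
  cy4 -> i5,i6 (st add) dual
  cy5 -> i7,i8 (sub xor) dual
  cy6 -> i9 (st) no-port MEM/MEM
  cy7 -> i10 (st) no-port MEM/MEM
  cy8 -> i11 (ld) no-port MEM/MEM
  cy9 -> i12 (ld) tail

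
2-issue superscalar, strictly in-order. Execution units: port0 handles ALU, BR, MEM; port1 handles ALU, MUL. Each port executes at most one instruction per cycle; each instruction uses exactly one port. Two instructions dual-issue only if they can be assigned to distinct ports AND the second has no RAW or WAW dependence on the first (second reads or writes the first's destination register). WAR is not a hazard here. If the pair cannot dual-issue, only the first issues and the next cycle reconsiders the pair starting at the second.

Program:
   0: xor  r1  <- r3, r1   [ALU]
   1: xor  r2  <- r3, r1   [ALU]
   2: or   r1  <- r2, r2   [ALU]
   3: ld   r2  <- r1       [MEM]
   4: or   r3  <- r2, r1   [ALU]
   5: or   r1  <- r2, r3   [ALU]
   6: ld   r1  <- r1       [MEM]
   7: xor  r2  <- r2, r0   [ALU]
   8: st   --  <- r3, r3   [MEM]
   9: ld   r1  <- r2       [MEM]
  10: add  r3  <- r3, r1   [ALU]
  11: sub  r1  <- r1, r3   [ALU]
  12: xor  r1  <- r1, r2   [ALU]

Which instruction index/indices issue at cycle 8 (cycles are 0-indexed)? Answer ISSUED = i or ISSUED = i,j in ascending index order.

  cy0 -> i0 (xor.ALU) RAW r1
  cy1 -> i1 (xor.ALU) RAW r2
  cy2 -> i2 (or.ALU) RAW r1
  cy3 -> i3 (ld.MEM) RAW r2
  cy4 -> i4 (or.ALU) RAW r3
  cy5 -> i5 (or.ALU) RAW+WAW r1
  cy6 -> i6/i7 (ld.MEM+xor.ALU) 2-wide
  cy7 -> i8 (st.MEM) no-port MEM/MEM
  cy8 -> i9 (ld.MEM) RAW r1
  cy9 -> i10 (add.ALU) RAW r3
  cy10 -> i11 (sub.ALU) RAW+WAW r1
  cy11 -> i12 (xor.ALU) tail

ISSUED = 9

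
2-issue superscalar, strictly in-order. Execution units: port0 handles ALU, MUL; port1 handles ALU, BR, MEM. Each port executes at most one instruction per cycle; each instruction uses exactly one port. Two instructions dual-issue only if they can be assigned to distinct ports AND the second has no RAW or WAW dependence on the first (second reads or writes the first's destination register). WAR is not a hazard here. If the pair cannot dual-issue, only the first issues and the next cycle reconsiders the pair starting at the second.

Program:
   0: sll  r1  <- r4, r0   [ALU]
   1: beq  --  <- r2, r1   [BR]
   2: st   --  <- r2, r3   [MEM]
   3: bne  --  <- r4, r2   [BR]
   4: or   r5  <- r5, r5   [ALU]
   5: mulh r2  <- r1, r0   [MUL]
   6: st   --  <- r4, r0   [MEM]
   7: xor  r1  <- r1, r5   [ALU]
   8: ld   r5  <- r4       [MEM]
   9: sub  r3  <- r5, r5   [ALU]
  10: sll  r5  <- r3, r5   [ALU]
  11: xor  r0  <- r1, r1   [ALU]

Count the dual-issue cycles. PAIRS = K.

PAIRS = 4

[0] i0  sll  -- RAW r1
[1] i1  beq  -- no-port BR/MEM
[2] i2  st  -- no-port MEM/BR
[3] i3&i4  bne/or  -- dual
[4] i5&i6  mulh/st  -- dual
[5] i7&i8  xor/ld  -- dual
[6] i9  sub  -- RAW r3
[7] i10&i11  sll/xor  -- dual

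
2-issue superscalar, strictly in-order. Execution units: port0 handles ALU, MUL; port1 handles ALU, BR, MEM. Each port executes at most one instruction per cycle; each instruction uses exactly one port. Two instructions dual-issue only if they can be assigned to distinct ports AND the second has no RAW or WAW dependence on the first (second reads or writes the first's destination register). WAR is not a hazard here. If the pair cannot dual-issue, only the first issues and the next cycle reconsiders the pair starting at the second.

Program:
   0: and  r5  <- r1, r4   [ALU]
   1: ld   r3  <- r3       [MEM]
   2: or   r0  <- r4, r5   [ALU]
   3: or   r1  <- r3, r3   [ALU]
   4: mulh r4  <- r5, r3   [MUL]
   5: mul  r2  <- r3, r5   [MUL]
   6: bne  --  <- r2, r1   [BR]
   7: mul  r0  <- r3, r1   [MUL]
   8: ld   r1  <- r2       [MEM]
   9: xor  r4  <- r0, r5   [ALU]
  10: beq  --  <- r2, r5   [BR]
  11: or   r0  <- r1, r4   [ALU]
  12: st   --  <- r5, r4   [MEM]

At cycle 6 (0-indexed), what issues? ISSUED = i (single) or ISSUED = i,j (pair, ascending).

ISSUED = 10,11

c0: i0&i1 and.ALU;ld.MEM  2-wide
c1: i2&i3 or.ALU;or.ALU  2-wide
c2: i4 mulh.MUL  no-port MUL/MUL
c3: i5 mul.MUL  RAW r2
c4: i6&i7 bne.BR;mul.MUL  2-wide
c5: i8&i9 ld.MEM;xor.ALU  2-wide
c6: i10&i11 beq.BR;or.ALU  2-wide
c7: i12 st.MEM  tail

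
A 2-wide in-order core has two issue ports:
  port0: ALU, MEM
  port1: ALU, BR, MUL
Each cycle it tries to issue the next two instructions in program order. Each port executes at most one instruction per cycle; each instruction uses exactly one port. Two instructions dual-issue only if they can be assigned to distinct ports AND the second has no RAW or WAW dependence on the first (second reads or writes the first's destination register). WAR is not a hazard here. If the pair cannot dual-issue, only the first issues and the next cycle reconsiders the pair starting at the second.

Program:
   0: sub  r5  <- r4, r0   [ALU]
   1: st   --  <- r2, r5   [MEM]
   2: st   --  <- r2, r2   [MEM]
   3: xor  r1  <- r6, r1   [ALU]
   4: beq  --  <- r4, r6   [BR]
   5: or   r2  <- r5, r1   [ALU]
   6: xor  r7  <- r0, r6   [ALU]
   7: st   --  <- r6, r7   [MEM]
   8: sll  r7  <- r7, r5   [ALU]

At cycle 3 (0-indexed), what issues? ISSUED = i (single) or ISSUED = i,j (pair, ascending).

c0: i0 sub.ALU  RAW r5
c1: i1 st.MEM  no-port MEM/MEM
c2: i2/i3 st.MEM;xor.ALU  2-wide
c3: i4/i5 beq.BR;or.ALU  2-wide
c4: i6 xor.ALU  RAW r7
c5: i7/i8 st.MEM;sll.ALU  2-wide

ISSUED = 4,5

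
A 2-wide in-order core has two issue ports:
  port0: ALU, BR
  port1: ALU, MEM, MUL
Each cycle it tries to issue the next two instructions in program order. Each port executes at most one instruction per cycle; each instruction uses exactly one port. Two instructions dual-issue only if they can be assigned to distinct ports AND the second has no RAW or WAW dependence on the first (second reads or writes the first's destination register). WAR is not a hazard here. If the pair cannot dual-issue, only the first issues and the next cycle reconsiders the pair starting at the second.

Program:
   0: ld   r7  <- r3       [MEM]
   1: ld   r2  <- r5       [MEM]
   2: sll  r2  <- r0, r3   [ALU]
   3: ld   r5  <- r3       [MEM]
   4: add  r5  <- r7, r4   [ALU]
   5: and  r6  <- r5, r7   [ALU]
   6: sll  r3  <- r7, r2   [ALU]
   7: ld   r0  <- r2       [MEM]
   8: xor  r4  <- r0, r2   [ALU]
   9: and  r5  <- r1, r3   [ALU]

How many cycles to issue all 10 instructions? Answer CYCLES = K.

CYCLES = 7

0. ld.MEM @i0  | no-port MEM/MEM
1. ld.MEM @i1  | WAW r2
2. sll.ALU ld.MEM @i2,i3  | 2-wide
3. add.ALU @i4  | RAW r5
4. and.ALU sll.ALU @i5,i6  | 2-wide
5. ld.MEM @i7  | RAW r0
6. xor.ALU and.ALU @i8,i9  | 2-wide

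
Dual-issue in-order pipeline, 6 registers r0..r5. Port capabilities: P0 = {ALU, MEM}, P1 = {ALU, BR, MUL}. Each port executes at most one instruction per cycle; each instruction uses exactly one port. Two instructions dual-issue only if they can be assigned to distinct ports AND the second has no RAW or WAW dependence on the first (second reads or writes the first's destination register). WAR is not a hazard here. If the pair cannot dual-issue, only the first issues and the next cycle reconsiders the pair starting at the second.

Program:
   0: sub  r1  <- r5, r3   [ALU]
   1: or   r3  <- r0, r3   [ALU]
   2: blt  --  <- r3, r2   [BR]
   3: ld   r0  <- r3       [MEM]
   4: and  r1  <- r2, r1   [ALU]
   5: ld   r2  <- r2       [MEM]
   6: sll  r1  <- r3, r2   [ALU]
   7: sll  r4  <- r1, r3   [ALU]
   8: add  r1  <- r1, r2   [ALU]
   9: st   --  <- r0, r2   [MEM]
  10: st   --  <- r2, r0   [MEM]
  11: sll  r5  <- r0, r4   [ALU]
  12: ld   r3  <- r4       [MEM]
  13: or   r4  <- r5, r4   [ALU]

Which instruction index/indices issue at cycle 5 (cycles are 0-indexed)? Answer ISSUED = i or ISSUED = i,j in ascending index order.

ISSUED = 9

[0] i0+i1  sub or  -- dual
[1] i2+i3  blt ld  -- dual
[2] i4+i5  and ld  -- dual
[3] i6  sll  -- RAW r1
[4] i7+i8  sll add  -- dual
[5] i9  st  -- no-port MEM/MEM
[6] i10+i11  st sll  -- dual
[7] i12+i13  ld or  -- dual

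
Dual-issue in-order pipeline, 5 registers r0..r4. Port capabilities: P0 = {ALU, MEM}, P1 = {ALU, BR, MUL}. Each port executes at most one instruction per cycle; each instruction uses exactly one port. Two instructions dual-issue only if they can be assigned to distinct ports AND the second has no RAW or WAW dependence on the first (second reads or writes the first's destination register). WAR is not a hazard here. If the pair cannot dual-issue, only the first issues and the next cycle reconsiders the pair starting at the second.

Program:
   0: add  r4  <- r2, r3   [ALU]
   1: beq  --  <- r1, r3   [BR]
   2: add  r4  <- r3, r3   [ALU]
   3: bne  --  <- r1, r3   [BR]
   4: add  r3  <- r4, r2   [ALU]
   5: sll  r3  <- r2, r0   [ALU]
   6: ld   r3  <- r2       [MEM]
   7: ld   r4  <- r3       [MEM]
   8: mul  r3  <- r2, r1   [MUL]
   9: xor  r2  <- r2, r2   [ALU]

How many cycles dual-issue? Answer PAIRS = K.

PAIRS = 3

[0] i0&i1  add.ALU;beq.BR  -- dual
[1] i2&i3  add.ALU;bne.BR  -- dual
[2] i4  add.ALU  -- WAW r3
[3] i5  sll.ALU  -- WAW r3
[4] i6  ld.MEM  -- no-port MEM/MEM
[5] i7&i8  ld.MEM;mul.MUL  -- dual
[6] i9  xor.ALU  -- tail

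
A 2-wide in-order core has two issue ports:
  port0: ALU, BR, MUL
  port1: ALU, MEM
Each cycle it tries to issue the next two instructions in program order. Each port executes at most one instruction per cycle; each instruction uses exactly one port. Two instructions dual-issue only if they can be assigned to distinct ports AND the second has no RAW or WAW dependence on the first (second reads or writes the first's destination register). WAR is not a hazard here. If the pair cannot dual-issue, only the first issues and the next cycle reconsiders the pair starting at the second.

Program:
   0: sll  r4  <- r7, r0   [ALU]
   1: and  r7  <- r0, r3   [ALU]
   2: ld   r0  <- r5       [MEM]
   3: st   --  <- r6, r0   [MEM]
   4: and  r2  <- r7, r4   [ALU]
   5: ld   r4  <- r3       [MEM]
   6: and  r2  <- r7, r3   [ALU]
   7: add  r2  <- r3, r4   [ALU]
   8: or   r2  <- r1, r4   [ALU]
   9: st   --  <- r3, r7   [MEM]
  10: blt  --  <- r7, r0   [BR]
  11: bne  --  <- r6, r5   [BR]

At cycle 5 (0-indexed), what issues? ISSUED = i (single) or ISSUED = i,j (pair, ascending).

ISSUED = 8,9

0. sll;and @i0,i1  | pair
1. ld @i2  | no-port MEM/MEM
2. st;and @i3,i4  | pair
3. ld;and @i5,i6  | pair
4. add @i7  | WAW r2
5. or;st @i8,i9  | pair
6. blt @i10  | no-port BR/BR
7. bne @i11  | tail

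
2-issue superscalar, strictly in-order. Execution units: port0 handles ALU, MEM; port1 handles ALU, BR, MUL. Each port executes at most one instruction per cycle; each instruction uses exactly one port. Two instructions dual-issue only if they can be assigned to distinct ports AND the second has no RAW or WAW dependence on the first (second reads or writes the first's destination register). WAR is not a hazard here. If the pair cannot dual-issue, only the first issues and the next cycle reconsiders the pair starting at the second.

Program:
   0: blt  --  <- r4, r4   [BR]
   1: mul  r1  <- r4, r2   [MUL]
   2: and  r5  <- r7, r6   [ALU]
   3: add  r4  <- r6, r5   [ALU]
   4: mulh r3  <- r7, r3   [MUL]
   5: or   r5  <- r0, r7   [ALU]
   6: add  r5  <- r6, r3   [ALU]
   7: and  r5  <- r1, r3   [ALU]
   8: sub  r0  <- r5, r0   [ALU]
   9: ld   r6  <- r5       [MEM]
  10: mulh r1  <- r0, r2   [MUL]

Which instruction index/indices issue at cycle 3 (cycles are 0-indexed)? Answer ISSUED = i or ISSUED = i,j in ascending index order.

ISSUED = 5

0. blt @i0  | no-port BR/MUL
1. mul and @i1,i2  | 2-wide
2. add mulh @i3,i4  | 2-wide
3. or @i5  | WAW r5
4. add @i6  | WAW r5
5. and @i7  | RAW r5
6. sub ld @i8,i9  | 2-wide
7. mulh @i10  | tail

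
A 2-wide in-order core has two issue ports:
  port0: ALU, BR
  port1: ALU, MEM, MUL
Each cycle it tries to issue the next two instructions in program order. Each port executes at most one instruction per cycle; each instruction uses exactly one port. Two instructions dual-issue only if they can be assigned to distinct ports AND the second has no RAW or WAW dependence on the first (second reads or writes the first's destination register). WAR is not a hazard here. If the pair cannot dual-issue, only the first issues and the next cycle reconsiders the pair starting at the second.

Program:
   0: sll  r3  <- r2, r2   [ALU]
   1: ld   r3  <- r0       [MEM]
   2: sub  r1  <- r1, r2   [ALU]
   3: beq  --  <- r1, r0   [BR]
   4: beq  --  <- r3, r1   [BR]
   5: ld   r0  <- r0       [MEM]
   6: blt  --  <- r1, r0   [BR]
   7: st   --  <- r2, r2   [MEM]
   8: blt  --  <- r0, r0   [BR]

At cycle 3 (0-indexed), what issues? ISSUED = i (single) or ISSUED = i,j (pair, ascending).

ISSUED = 4,5

0. sll.ALU @i0  | WAW r3
1. ld.MEM;sub.ALU @i1+i2  | pair
2. beq.BR @i3  | no-port BR/BR
3. beq.BR;ld.MEM @i4+i5  | pair
4. blt.BR;st.MEM @i6+i7  | pair
5. blt.BR @i8  | tail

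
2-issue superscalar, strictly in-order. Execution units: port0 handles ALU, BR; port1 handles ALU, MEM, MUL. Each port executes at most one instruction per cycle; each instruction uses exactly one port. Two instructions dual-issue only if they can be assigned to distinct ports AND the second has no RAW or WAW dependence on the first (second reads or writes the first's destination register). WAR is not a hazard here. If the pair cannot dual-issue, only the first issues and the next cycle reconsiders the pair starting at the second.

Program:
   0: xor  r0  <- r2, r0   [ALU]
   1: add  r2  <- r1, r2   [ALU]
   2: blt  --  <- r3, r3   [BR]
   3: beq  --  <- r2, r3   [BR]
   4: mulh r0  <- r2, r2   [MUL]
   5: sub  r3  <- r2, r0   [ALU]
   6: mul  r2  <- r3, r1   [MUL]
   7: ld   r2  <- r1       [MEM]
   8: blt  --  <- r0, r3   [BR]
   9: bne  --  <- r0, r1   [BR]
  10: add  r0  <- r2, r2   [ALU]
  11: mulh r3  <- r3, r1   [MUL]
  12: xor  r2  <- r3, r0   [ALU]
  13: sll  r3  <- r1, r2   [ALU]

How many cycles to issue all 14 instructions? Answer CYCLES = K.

CYCLES = 10

#0 head=0: xor.ALU;add.ALU i0,i1 pair
#1 head=2: blt.BR i2 no-port BR/BR
#2 head=3: beq.BR;mulh.MUL i3,i4 pair
#3 head=5: sub.ALU i5 RAW r3
#4 head=6: mul.MUL i6 no-port MUL/MEM
#5 head=7: ld.MEM;blt.BR i7,i8 pair
#6 head=9: bne.BR;add.ALU i9,i10 pair
#7 head=11: mulh.MUL i11 RAW r3
#8 head=12: xor.ALU i12 RAW r2
#9 head=13: sll.ALU i13 tail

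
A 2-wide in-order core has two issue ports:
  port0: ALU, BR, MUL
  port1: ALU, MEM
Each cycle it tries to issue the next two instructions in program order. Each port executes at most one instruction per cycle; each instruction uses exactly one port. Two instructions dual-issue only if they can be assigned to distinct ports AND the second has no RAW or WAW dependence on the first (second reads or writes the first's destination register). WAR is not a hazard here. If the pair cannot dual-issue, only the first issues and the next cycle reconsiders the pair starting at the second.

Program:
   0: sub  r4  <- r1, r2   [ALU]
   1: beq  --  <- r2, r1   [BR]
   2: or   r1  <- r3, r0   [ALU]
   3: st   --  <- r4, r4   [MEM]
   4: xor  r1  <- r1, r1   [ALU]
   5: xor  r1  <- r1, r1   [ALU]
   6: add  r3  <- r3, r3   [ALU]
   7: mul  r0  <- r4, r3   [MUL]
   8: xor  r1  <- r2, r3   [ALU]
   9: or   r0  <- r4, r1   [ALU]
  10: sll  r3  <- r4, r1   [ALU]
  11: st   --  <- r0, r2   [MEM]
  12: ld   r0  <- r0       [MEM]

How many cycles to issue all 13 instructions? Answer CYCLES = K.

CYCLES = 8

[0] i0/i1  sub.ALU/beq.BR  -- 2-wide
[1] i2/i3  or.ALU/st.MEM  -- 2-wide
[2] i4  xor.ALU  -- RAW+WAW r1
[3] i5/i6  xor.ALU/add.ALU  -- 2-wide
[4] i7/i8  mul.MUL/xor.ALU  -- 2-wide
[5] i9/i10  or.ALU/sll.ALU  -- 2-wide
[6] i11  st.MEM  -- no-port MEM/MEM
[7] i12  ld.MEM  -- tail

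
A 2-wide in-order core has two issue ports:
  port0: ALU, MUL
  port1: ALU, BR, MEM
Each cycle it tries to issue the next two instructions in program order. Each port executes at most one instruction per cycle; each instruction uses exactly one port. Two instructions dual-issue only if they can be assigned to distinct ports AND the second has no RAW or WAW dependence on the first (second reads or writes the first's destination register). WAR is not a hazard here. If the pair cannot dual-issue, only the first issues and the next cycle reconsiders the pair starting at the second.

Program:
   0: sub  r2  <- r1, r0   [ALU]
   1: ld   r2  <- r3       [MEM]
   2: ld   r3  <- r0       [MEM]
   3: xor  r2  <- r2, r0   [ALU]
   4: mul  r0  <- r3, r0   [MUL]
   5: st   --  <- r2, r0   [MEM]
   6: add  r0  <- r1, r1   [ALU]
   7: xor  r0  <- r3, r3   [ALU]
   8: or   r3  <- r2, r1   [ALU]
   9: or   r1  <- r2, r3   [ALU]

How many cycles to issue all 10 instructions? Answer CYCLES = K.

0. sub @i0  | WAW r2
1. ld @i1  | no-port MEM/MEM
2. ld xor @i2&i3  | dual
3. mul @i4  | RAW r0
4. st add @i5&i6  | dual
5. xor or @i7&i8  | dual
6. or @i9  | tail

CYCLES = 7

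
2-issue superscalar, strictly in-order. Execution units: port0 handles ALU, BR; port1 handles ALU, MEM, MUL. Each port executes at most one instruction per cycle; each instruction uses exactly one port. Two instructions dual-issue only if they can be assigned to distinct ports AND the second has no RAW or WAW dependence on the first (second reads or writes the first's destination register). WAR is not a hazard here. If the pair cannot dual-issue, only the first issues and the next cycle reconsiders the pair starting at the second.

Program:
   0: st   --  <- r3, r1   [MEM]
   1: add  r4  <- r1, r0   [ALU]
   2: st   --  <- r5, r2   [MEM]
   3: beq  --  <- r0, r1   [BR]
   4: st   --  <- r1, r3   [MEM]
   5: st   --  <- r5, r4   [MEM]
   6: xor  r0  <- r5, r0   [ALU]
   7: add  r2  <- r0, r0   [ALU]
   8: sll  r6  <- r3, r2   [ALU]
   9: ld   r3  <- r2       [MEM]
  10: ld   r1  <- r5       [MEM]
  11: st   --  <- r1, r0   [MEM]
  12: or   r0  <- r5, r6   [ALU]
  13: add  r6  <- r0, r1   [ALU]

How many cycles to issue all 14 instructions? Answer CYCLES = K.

  cy0 -> i0/i1 (st.MEM+add.ALU) pair
  cy1 -> i2/i3 (st.MEM+beq.BR) pair
  cy2 -> i4 (st.MEM) no-port MEM/MEM
  cy3 -> i5/i6 (st.MEM+xor.ALU) pair
  cy4 -> i7 (add.ALU) RAW r2
  cy5 -> i8/i9 (sll.ALU+ld.MEM) pair
  cy6 -> i10 (ld.MEM) no-port MEM/MEM
  cy7 -> i11/i12 (st.MEM+or.ALU) pair
  cy8 -> i13 (add.ALU) tail

CYCLES = 9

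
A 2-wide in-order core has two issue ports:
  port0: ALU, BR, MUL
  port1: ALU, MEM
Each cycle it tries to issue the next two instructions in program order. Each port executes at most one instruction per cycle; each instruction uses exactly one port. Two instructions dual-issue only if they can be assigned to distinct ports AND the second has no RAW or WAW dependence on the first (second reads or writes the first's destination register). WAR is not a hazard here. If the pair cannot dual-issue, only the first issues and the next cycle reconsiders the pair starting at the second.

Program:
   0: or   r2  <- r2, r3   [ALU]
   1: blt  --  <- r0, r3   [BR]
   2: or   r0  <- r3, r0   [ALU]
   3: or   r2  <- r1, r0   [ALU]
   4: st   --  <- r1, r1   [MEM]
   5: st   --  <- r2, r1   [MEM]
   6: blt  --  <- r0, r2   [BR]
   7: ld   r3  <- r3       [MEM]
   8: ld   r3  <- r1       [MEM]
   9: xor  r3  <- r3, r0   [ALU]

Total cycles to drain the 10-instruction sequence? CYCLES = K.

CYCLES = 7

  cy0 -> i0&i1 (or+blt) pair
  cy1 -> i2 (or) RAW r0
  cy2 -> i3&i4 (or+st) pair
  cy3 -> i5&i6 (st+blt) pair
  cy4 -> i7 (ld) no-port MEM/MEM
  cy5 -> i8 (ld) RAW+WAW r3
  cy6 -> i9 (xor) tail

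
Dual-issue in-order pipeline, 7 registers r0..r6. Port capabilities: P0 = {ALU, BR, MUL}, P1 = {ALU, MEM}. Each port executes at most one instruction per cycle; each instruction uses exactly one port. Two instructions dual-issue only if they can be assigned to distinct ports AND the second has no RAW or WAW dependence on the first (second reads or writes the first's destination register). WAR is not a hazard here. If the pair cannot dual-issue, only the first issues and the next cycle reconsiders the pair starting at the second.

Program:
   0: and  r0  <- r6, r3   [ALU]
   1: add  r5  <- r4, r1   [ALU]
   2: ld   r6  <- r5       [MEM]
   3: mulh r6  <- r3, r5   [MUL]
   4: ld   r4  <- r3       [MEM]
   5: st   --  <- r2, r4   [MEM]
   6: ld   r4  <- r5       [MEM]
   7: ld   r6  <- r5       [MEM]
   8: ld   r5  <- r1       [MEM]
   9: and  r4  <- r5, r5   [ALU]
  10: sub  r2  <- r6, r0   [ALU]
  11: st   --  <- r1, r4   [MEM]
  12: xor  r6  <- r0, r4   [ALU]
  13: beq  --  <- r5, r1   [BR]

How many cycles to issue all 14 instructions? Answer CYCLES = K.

#0 head=0: and+add i0/i1 2-wide
#1 head=2: ld i2 WAW r6
#2 head=3: mulh+ld i3/i4 2-wide
#3 head=5: st i5 no-port MEM/MEM
#4 head=6: ld i6 no-port MEM/MEM
#5 head=7: ld i7 no-port MEM/MEM
#6 head=8: ld i8 RAW r5
#7 head=9: and+sub i9/i10 2-wide
#8 head=11: st+xor i11/i12 2-wide
#9 head=13: beq i13 tail

CYCLES = 10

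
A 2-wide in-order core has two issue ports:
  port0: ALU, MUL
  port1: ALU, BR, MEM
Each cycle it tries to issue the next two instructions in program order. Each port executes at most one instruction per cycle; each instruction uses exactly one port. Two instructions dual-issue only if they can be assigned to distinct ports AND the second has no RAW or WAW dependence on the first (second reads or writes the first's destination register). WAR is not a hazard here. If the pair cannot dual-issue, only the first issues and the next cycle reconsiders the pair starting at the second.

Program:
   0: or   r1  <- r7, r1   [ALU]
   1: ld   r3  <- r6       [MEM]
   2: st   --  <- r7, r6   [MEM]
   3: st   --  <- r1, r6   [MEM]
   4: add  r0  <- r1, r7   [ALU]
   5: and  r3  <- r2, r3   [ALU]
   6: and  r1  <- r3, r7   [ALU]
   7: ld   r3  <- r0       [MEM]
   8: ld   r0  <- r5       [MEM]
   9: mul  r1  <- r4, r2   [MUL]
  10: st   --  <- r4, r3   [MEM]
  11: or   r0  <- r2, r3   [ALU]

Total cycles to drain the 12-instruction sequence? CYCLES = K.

CYCLES = 7

c0: i0,i1 or.ALU/ld.MEM  dual
c1: i2 st.MEM  no-port MEM/MEM
c2: i3,i4 st.MEM/add.ALU  dual
c3: i5 and.ALU  RAW r3
c4: i6,i7 and.ALU/ld.MEM  dual
c5: i8,i9 ld.MEM/mul.MUL  dual
c6: i10,i11 st.MEM/or.ALU  dual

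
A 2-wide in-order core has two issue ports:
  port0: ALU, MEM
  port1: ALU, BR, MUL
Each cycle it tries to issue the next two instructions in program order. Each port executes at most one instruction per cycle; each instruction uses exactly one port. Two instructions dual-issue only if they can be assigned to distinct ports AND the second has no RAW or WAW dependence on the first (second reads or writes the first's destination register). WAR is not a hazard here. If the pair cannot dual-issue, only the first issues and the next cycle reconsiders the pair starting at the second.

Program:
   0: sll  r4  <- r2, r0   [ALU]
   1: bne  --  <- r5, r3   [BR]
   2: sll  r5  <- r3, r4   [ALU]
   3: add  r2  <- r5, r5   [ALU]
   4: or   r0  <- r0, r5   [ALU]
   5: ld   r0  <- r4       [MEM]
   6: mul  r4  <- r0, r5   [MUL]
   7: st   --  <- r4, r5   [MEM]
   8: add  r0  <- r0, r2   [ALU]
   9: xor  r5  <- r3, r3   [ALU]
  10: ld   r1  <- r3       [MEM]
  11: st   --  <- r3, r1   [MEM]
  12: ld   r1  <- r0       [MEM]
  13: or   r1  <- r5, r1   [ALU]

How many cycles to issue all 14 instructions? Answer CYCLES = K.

c0: i0+i1 sll+bne  pair
c1: i2 sll  RAW r5
c2: i3+i4 add+or  pair
c3: i5 ld  RAW r0
c4: i6 mul  RAW r4
c5: i7+i8 st+add  pair
c6: i9+i10 xor+ld  pair
c7: i11 st  no-port MEM/MEM
c8: i12 ld  RAW+WAW r1
c9: i13 or  tail

CYCLES = 10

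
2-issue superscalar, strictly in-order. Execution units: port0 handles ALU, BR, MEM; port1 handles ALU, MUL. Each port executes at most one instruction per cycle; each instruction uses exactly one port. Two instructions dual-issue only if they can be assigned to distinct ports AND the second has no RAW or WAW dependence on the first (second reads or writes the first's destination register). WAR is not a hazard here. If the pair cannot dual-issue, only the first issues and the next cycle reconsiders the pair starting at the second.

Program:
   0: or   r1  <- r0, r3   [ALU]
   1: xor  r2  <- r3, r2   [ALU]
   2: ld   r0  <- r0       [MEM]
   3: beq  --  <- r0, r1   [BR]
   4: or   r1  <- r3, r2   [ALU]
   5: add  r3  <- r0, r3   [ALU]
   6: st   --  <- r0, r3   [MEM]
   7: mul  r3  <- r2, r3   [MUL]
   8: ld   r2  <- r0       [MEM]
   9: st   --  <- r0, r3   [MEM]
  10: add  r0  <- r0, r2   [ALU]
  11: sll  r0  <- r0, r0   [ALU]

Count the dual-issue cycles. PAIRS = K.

  cy0 -> i0/i1 (or.ALU/xor.ALU) dual
  cy1 -> i2 (ld.MEM) no-port MEM/BR
  cy2 -> i3/i4 (beq.BR/or.ALU) dual
  cy3 -> i5 (add.ALU) RAW r3
  cy4 -> i6/i7 (st.MEM/mul.MUL) dual
  cy5 -> i8 (ld.MEM) no-port MEM/MEM
  cy6 -> i9/i10 (st.MEM/add.ALU) dual
  cy7 -> i11 (sll.ALU) tail

PAIRS = 4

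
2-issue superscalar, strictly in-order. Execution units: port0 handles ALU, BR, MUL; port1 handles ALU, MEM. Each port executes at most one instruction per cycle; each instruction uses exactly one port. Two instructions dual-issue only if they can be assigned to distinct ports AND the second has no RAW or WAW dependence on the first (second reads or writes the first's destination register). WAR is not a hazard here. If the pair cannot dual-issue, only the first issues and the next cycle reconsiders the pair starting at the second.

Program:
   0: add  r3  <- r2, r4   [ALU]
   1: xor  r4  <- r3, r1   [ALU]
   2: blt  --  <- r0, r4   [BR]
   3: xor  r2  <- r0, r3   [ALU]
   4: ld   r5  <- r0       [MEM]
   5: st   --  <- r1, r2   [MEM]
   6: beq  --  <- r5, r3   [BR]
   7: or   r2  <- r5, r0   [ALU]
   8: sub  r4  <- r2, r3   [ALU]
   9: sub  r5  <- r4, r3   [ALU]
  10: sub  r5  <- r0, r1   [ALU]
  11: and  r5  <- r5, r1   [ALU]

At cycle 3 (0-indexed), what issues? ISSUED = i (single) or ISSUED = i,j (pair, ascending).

ISSUED = 4

  cy0 -> i0 (add) RAW r3
  cy1 -> i1 (xor) RAW r4
  cy2 -> i2+i3 (blt xor) dual
  cy3 -> i4 (ld) no-port MEM/MEM
  cy4 -> i5+i6 (st beq) dual
  cy5 -> i7 (or) RAW r2
  cy6 -> i8 (sub) RAW r4
  cy7 -> i9 (sub) WAW r5
  cy8 -> i10 (sub) RAW+WAW r5
  cy9 -> i11 (and) tail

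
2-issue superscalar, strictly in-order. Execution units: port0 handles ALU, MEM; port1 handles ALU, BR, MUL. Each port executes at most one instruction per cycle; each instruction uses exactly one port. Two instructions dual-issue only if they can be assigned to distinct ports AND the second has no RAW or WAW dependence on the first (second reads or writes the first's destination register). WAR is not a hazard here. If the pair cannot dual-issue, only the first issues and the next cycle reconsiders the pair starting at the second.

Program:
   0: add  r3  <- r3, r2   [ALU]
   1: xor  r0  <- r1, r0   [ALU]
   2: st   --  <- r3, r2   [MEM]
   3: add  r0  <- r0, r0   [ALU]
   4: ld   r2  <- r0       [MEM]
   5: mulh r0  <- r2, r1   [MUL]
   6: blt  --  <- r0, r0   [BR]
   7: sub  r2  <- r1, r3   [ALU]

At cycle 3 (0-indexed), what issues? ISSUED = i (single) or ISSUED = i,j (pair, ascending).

ISSUED = 5

t=0 i0+i1:add.ALU+xor.ALU ; dual
t=1 i2+i3:st.MEM+add.ALU ; dual
t=2 i4:ld.MEM ; RAW r2
t=3 i5:mulh.MUL ; no-port MUL/BR
t=4 i6+i7:blt.BR+sub.ALU ; dual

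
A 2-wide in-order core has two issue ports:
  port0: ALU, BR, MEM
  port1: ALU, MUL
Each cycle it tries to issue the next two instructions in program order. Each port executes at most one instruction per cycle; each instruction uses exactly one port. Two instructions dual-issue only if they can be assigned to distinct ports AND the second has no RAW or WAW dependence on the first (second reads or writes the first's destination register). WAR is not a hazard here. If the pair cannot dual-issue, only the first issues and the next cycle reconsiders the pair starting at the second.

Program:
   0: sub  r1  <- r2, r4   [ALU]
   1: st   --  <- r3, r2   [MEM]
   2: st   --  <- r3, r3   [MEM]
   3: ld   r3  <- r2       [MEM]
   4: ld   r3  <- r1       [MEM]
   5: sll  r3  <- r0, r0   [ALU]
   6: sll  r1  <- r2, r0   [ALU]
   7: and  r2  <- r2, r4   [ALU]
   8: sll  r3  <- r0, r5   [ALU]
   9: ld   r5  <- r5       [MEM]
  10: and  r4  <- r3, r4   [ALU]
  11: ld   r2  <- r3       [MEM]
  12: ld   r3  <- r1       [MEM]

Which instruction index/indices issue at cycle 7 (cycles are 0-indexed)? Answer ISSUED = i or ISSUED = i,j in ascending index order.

ISSUED = 11

0. sub;st @i0+i1  | pair
1. st @i2  | no-port MEM/MEM
2. ld @i3  | no-port MEM/MEM
3. ld @i4  | WAW r3
4. sll;sll @i5+i6  | pair
5. and;sll @i7+i8  | pair
6. ld;and @i9+i10  | pair
7. ld @i11  | no-port MEM/MEM
8. ld @i12  | tail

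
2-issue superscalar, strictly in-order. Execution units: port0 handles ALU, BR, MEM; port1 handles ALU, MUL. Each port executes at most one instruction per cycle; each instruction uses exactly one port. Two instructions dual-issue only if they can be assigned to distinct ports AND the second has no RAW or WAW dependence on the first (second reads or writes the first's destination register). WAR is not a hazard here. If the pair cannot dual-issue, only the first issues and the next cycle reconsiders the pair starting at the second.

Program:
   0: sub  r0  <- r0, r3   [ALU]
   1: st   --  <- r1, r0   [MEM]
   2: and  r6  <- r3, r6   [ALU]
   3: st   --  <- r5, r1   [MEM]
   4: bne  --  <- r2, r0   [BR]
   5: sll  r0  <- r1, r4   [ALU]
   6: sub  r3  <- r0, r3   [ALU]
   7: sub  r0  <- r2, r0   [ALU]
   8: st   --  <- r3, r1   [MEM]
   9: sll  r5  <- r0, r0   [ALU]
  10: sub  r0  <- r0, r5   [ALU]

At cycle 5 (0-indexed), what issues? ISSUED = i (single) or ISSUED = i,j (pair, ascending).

0. sub.ALU @i0  | RAW r0
1. st.MEM and.ALU @i1,i2  | dual
2. st.MEM @i3  | no-port MEM/BR
3. bne.BR sll.ALU @i4,i5  | dual
4. sub.ALU sub.ALU @i6,i7  | dual
5. st.MEM sll.ALU @i8,i9  | dual
6. sub.ALU @i10  | tail

ISSUED = 8,9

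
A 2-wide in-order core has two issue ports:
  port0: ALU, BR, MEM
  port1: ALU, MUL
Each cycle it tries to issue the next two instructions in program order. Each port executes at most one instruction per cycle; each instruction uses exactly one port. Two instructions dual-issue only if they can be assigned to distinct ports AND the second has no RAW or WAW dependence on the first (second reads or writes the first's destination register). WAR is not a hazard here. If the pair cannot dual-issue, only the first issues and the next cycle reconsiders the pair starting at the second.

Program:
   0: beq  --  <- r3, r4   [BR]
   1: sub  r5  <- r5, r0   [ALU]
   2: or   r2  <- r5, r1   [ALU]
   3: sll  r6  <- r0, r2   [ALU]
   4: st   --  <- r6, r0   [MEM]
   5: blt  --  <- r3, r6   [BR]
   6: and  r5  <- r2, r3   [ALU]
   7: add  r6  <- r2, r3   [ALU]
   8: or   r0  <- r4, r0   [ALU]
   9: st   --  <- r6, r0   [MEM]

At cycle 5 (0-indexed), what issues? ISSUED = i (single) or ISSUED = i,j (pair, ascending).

ISSUED = 7,8

c0: i0/i1 beq+sub  pair
c1: i2 or  RAW r2
c2: i3 sll  RAW r6
c3: i4 st  no-port MEM/BR
c4: i5/i6 blt+and  pair
c5: i7/i8 add+or  pair
c6: i9 st  tail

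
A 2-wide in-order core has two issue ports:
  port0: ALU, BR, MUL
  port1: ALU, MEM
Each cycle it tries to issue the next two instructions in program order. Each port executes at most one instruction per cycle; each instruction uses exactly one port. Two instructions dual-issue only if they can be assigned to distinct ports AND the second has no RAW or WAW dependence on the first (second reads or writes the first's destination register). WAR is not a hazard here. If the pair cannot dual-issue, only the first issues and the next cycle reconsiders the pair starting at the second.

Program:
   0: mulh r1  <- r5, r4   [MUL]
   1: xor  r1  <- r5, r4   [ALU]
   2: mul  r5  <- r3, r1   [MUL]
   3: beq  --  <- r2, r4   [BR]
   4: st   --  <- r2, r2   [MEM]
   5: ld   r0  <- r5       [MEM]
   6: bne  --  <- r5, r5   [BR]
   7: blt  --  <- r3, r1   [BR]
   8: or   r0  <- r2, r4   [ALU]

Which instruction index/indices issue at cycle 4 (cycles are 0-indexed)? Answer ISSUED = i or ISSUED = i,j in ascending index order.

t=0 i0:mulh.MUL ; WAW r1
t=1 i1:xor.ALU ; RAW r1
t=2 i2:mul.MUL ; no-port MUL/BR
t=3 i3/i4:beq.BR+st.MEM ; pair
t=4 i5/i6:ld.MEM+bne.BR ; pair
t=5 i7/i8:blt.BR+or.ALU ; pair

ISSUED = 5,6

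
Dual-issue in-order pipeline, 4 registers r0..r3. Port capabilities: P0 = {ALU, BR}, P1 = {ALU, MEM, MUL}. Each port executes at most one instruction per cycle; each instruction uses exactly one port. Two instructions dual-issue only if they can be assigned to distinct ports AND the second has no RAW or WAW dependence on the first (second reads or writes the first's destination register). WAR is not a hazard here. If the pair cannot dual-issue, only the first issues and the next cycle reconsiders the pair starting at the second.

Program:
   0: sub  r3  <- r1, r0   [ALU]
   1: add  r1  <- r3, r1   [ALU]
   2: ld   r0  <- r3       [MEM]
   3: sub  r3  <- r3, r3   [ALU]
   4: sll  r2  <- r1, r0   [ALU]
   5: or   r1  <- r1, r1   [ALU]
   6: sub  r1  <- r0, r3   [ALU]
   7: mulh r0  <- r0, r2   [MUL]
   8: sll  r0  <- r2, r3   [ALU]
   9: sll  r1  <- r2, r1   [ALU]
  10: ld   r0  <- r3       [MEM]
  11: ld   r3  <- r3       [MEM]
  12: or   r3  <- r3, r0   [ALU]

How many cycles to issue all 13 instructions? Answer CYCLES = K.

CYCLES = 9

#0 head=0: sub.ALU i0 RAW r3
#1 head=1: add.ALU;ld.MEM i1&i2 2-wide
#2 head=3: sub.ALU;sll.ALU i3&i4 2-wide
#3 head=5: or.ALU i5 WAW r1
#4 head=6: sub.ALU;mulh.MUL i6&i7 2-wide
#5 head=8: sll.ALU;sll.ALU i8&i9 2-wide
#6 head=10: ld.MEM i10 no-port MEM/MEM
#7 head=11: ld.MEM i11 RAW+WAW r3
#8 head=12: or.ALU i12 tail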